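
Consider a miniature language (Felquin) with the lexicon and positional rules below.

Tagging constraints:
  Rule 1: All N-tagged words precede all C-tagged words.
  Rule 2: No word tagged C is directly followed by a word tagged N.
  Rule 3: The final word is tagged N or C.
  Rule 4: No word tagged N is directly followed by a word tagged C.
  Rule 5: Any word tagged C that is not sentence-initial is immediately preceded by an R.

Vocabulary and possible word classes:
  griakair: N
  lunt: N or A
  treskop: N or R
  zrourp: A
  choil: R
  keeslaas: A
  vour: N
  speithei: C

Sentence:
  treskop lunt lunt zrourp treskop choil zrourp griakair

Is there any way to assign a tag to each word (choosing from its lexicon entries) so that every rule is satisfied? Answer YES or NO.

Candidates per position — 1:treskop {N,R}; 2:lunt {N,A}; 3:lunt {N,A}; 4:zrourp {A}; 5:treskop {N,R}; 6:choil {R}; 7:zrourp {A}; 8:griakair {N}.
One satisfying assignment: N N A A N R A N.
Rule-by-rule: rule 1 holds; rule 2 holds; rule 3 holds; rule 4 holds; rule 5 holds.

YES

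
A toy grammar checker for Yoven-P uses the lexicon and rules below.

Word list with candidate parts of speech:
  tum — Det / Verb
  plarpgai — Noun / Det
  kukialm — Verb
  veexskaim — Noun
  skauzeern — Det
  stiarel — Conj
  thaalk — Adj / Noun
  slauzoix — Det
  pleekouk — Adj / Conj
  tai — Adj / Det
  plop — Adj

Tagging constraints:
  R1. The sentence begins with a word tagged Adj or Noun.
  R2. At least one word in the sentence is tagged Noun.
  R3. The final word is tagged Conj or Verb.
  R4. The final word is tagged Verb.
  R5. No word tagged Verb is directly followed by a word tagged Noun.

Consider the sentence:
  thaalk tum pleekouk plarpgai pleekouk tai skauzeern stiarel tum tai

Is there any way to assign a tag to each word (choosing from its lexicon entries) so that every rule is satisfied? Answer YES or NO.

Candidates per position — 1:thaalk {Adj,Noun}; 2:tum {Det,Verb}; 3:pleekouk {Adj,Conj}; 4:plarpgai {Noun,Det}; 5:pleekouk {Adj,Conj}; 6:tai {Adj,Det}; 7:skauzeern {Det}; 8:stiarel {Conj}; 9:tum {Det,Verb}; 10:tai {Adj,Det}.
Rule 3 cannot be satisfied by any choice of tags from the lexicon.
So there is no consistent tagging.

NO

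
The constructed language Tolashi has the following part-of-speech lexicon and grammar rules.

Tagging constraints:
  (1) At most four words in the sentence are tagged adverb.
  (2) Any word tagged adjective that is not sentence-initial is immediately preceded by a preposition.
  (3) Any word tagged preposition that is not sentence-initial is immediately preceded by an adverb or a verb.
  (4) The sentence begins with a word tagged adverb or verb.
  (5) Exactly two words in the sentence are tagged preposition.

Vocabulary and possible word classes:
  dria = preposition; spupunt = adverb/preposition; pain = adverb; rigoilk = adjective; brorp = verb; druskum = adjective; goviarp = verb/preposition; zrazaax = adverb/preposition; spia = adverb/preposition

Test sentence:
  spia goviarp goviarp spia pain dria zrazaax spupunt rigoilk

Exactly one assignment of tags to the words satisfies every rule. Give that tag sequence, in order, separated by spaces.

Candidates per position — 1:spia {adverb,preposition}; 2:goviarp {verb,preposition}; 3:goviarp {verb,preposition}; 4:spia {adverb,preposition}; 5:pain {adverb}; 6:dria {preposition}; 7:zrazaax {adverb,preposition}; 8:spupunt {adverb,preposition}; 9:rigoilk {adjective}.
If word 1 were preposition, no tagging could satisfy rule 4; so word 1 is adverb.
If word 7 were preposition, no tagging could satisfy rule 3; so word 7 is adverb.
If word 8 were adverb, no tagging could satisfy rule 2; so word 8 is preposition.
If word 2 were preposition, no tagging could satisfy rule 5; so word 2 is verb.
If word 3 were preposition, no tagging could satisfy rule 5; so word 3 is verb.
If word 4 were preposition, no tagging could satisfy rule 5; so word 4 is adverb.
The unique satisfying tagging is: adverb verb verb adverb adverb preposition adverb preposition adjective.
Verifying each rule — rule 1 ✓; rule 2 ✓; rule 3 ✓; rule 4 ✓; rule 5 ✓.

adverb verb verb adverb adverb preposition adverb preposition adjective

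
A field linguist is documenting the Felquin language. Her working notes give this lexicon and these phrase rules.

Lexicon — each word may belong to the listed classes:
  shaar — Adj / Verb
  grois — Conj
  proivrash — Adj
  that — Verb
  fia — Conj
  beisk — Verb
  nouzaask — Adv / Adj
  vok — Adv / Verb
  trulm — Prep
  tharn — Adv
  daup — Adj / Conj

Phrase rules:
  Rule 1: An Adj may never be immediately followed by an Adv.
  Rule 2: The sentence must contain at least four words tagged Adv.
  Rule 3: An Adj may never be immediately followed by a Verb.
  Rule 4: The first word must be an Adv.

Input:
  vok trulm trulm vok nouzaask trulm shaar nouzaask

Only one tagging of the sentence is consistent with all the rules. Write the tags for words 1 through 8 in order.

Adv Prep Prep Adv Adv Prep Verb Adv

Candidates per position — 1:vok {Adv,Verb}; 2:trulm {Prep}; 3:trulm {Prep}; 4:vok {Adv,Verb}; 5:nouzaask {Adv,Adj}; 6:trulm {Prep}; 7:shaar {Adj,Verb}; 8:nouzaask {Adv,Adj}.
If word 1 were Verb, no tagging could satisfy rule 2; so word 1 is Adv.
If word 4 were Verb, no tagging could satisfy rule 2; so word 4 is Adv.
If word 5 were Adj, no tagging could satisfy rule 2; so word 5 is Adv.
If word 8 were Adj, no tagging could satisfy rule 2; so word 8 is Adv.
If word 7 were Adj, no tagging could satisfy rule 1; so word 7 is Verb.
The only consistent sequence is: Adv Prep Prep Adv Adv Prep Verb Adv.
Checking: rule 1 ok; rule 2 ok; rule 3 ok; rule 4 ok.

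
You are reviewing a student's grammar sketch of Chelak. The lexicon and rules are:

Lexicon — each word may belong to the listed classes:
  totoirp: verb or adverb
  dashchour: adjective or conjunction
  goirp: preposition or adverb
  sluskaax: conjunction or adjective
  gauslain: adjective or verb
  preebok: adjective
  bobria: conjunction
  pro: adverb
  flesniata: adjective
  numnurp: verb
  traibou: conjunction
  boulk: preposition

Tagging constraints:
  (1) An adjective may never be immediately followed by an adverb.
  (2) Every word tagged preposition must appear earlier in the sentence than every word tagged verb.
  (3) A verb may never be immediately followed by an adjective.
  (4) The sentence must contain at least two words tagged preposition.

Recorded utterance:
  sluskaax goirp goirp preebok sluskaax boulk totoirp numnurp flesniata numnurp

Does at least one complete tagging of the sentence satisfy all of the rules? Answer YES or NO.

NO

Candidates per position — 1:sluskaax {conjunction,adjective}; 2:goirp {preposition,adverb}; 3:goirp {preposition,adverb}; 4:preebok {adjective}; 5:sluskaax {conjunction,adjective}; 6:boulk {preposition}; 7:totoirp {verb,adverb}; 8:numnurp {verb}; 9:flesniata {adjective}; 10:numnurp {verb}.
Rule 3 cannot be satisfied by any choice of tags from the lexicon.
So there is no consistent tagging.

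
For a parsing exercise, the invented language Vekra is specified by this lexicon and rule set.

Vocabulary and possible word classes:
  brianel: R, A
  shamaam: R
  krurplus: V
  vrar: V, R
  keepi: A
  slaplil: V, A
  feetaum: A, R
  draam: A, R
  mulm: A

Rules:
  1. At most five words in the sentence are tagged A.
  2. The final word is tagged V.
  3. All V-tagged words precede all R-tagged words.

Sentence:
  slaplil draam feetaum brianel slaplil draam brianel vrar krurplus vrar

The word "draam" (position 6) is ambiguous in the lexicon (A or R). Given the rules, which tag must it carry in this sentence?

Candidates per position — 1:slaplil {V,A}; 2:draam {A,R}; 3:feetaum {A,R}; 4:brianel {R,A}; 5:slaplil {V,A}; 6:draam {A,R}; 7:brianel {R,A}; 8:vrar {V,R}; 9:krurplus {V}; 10:vrar {V,R}.
At position 2, choosing R makes rule 3 impossible to satisfy; hence A.
At position 3, choosing R makes rule 3 impossible to satisfy; hence A.
At position 4, choosing R makes rule 3 impossible to satisfy; hence A.
At position 6, choosing R makes rule 3 impossible to satisfy; hence A.
At position 7, choosing R makes rule 3 impossible to satisfy; hence A.
At position 8, choosing R makes rule 3 impossible to satisfy; hence V.
At position 10, choosing R makes rule 2 impossible to satisfy; hence V.
At position 1, choosing A makes rule 1 impossible to satisfy; hence V.
At position 5, choosing A makes rule 1 impossible to satisfy; hence V.
The unique satisfying tagging is: V A A A V A A V V V.
Check: rule 1 ✓; rule 2 ✓; rule 3 ✓.

A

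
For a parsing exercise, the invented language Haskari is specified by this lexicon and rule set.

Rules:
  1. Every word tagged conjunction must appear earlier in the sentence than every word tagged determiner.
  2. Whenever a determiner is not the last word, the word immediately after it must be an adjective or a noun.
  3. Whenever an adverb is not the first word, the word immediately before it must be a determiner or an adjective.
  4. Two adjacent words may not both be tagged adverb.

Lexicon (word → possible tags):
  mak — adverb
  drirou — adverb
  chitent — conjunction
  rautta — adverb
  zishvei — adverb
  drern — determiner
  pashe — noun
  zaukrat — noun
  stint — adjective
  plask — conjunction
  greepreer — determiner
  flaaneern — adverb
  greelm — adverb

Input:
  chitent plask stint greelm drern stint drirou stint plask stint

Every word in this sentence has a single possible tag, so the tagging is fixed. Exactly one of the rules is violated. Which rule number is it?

1

Fixed tagging: conjunction conjunction adjective adverb determiner adjective adverb adjective conjunction adjective.
Rule check: R1 violated, R2 holds, R3 holds, R4 holds.
Only rule 1 fails.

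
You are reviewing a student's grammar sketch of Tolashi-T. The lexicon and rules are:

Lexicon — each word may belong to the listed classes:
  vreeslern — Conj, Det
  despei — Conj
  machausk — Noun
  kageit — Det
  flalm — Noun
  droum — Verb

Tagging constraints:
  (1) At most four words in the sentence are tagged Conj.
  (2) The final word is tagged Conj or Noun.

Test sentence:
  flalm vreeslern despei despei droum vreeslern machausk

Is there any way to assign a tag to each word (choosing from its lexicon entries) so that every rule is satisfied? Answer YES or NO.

Candidates per position — 1:flalm {Noun}; 2:vreeslern {Conj,Det}; 3:despei {Conj}; 4:despei {Conj}; 5:droum {Verb}; 6:vreeslern {Conj,Det}; 7:machausk {Noun}.
One satisfying assignment: Noun Det Conj Conj Verb Det Noun.
Checking: rule 1 ok; rule 2 ok.

YES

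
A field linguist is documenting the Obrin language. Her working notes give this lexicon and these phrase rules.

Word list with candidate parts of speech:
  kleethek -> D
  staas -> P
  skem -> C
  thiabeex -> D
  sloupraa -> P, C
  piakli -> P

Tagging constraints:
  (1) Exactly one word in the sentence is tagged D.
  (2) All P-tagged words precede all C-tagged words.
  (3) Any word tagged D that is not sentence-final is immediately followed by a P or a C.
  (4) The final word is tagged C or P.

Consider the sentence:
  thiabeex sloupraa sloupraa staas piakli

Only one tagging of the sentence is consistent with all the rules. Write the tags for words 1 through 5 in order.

Candidates per position — 1:thiabeex {D}; 2:sloupraa {P,C}; 3:sloupraa {P,C}; 4:staas {P}; 5:piakli {P}.
If word 2 were C, no tagging could satisfy rule 2; so word 2 is P.
If word 3 were C, no tagging could satisfy rule 2; so word 3 is P.
The unique satisfying tagging is: D P P P P.
Checking: rule 1 ✓; rule 2 ✓; rule 3 ✓; rule 4 ✓.

D P P P P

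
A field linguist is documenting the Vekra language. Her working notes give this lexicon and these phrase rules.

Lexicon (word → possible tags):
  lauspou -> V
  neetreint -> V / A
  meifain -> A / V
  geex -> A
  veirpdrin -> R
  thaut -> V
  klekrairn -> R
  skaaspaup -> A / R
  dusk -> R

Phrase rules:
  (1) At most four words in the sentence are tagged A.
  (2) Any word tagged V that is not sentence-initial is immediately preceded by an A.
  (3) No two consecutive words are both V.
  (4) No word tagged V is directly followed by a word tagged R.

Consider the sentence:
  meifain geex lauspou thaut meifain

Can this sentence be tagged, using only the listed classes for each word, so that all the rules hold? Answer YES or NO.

Candidates per position — 1:meifain {A,V}; 2:geex {A}; 3:lauspou {V}; 4:thaut {V}; 5:meifain {A,V}.
Rule 2 cannot be satisfied by any choice of tags from the lexicon.
So there is no consistent tagging.

NO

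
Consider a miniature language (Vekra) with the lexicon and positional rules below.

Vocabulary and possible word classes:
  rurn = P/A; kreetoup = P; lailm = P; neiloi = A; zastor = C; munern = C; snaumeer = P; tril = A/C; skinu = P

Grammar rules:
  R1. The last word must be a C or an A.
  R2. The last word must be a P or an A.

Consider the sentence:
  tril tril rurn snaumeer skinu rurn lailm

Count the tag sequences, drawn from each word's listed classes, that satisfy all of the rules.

0

Candidates per position — 1:tril {A,C}; 2:tril {A,C}; 3:rurn {P,A}; 4:snaumeer {P}; 5:skinu {P}; 6:rurn {P,A}; 7:lailm {P}.
There are 16 candidate sequences in total.
Rule 1 cannot be satisfied by any choice of tags from the lexicon.
So there is no consistent tagging.
Count = 0.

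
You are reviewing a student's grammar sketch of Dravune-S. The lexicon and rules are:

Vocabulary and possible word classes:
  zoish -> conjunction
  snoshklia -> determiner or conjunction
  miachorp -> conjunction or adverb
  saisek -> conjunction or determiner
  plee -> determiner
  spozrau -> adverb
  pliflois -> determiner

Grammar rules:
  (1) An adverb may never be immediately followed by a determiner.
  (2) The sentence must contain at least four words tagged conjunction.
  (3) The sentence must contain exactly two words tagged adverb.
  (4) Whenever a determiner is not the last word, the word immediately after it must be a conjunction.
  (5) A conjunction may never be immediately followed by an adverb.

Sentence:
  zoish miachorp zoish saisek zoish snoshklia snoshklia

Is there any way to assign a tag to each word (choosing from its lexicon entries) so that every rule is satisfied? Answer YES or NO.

Candidates per position — 1:zoish {conjunction}; 2:miachorp {conjunction,adverb}; 3:zoish {conjunction}; 4:saisek {conjunction,determiner}; 5:zoish {conjunction}; 6:snoshklia {determiner,conjunction}; 7:snoshklia {determiner,conjunction}.
Rule 3 cannot be satisfied by any choice of tags from the lexicon.
So there is no consistent tagging.

NO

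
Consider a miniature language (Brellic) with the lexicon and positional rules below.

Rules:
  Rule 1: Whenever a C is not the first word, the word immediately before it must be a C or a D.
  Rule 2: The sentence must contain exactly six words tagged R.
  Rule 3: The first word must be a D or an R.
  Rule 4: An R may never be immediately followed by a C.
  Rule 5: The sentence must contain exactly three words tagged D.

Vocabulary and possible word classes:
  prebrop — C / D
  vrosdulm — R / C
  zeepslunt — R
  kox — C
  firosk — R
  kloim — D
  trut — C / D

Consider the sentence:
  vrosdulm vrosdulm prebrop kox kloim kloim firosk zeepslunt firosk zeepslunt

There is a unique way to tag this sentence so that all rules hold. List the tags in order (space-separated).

Candidates per position — 1:vrosdulm {R,C}; 2:vrosdulm {R,C}; 3:prebrop {C,D}; 4:kox {C}; 5:kloim {D}; 6:kloim {D}; 7:firosk {R}; 8:zeepslunt {R}; 9:firosk {R}; 10:zeepslunt {R}.
At position 1, choosing C makes rule 2 impossible to satisfy; hence R.
At position 2, choosing C makes rule 1 impossible to satisfy; hence R.
At position 3, choosing C makes rule 1 impossible to satisfy; hence D.
So the tagging must be: R R D C D D R R R R.
Checking: rule 1 holds; rule 2 holds; rule 3 holds; rule 4 holds; rule 5 holds.

R R D C D D R R R R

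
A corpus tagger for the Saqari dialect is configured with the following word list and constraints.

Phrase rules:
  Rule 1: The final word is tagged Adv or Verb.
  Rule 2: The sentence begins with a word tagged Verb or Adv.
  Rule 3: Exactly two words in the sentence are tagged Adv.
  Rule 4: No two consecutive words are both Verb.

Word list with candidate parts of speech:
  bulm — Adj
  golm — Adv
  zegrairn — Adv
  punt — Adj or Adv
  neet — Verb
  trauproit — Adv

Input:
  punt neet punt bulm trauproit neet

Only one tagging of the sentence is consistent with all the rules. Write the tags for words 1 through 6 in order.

Candidates per position — 1:punt {Adj,Adv}; 2:neet {Verb}; 3:punt {Adj,Adv}; 4:bulm {Adj}; 5:trauproit {Adv}; 6:neet {Verb}.
At position 1, choosing Adj makes rule 2 impossible to satisfy; hence Adv.
At position 3, choosing Adv makes rule 3 impossible to satisfy; hence Adj.
So the tagging must be: Adv Verb Adj Adj Adv Verb.
Check: rule 1 ✓; rule 2 ✓; rule 3 ✓; rule 4 ✓.

Adv Verb Adj Adj Adv Verb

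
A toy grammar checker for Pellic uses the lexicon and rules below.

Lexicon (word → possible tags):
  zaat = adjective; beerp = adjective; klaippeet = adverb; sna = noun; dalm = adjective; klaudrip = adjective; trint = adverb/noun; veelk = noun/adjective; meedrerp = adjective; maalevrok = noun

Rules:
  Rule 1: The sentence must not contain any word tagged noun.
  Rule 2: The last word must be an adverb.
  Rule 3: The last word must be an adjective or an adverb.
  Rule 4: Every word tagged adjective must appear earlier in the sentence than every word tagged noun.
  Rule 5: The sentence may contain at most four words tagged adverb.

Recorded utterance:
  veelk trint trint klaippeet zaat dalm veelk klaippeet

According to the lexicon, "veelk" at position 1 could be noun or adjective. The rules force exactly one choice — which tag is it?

adjective

Candidates per position — 1:veelk {noun,adjective}; 2:trint {adverb,noun}; 3:trint {adverb,noun}; 4:klaippeet {adverb}; 5:zaat {adjective}; 6:dalm {adjective}; 7:veelk {noun,adjective}; 8:klaippeet {adverb}.
If word 1 were noun, no tagging could satisfy rule 1; so word 1 is adjective.
If word 2 were noun, no tagging could satisfy rule 1; so word 2 is adverb.
If word 3 were noun, no tagging could satisfy rule 1; so word 3 is adverb.
If word 7 were noun, no tagging could satisfy rule 1; so word 7 is adjective.
So the tagging must be: adjective adverb adverb adverb adjective adjective adjective adverb.
Verifying each rule — rule 1 ✓; rule 2 ✓; rule 3 ✓; rule 4 ✓; rule 5 ✓.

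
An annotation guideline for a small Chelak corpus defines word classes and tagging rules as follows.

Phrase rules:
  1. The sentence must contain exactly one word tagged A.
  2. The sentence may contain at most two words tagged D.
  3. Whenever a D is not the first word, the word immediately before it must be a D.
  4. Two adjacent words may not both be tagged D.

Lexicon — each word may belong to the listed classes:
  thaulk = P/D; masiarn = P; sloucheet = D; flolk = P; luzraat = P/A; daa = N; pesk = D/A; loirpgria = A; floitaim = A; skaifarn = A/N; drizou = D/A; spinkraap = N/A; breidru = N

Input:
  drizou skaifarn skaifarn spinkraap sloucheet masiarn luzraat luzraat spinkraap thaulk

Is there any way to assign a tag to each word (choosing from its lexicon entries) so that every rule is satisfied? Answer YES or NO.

Candidates per position — 1:drizou {D,A}; 2:skaifarn {A,N}; 3:skaifarn {A,N}; 4:spinkraap {N,A}; 5:sloucheet {D}; 6:masiarn {P}; 7:luzraat {P,A}; 8:luzraat {P,A}; 9:spinkraap {N,A}; 10:thaulk {P,D}.
Rule 3 cannot be satisfied by any choice of tags from the lexicon.
So there is no consistent tagging.

NO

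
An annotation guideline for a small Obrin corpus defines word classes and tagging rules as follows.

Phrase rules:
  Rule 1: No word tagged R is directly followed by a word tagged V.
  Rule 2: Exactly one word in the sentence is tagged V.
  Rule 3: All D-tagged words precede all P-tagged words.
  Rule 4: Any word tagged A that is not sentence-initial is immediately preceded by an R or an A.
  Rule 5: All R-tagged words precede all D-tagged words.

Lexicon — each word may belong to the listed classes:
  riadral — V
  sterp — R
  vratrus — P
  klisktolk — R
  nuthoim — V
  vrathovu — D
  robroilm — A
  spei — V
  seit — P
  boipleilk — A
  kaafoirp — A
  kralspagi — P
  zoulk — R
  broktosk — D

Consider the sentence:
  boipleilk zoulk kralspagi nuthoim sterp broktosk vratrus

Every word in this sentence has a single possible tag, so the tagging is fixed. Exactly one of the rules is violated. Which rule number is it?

3

Fixed tagging: A R P V R D P.
Checking each rule: R1 ok, R2 ok, R3 fails, R4 ok, R5 ok.
Only rule 3 fails.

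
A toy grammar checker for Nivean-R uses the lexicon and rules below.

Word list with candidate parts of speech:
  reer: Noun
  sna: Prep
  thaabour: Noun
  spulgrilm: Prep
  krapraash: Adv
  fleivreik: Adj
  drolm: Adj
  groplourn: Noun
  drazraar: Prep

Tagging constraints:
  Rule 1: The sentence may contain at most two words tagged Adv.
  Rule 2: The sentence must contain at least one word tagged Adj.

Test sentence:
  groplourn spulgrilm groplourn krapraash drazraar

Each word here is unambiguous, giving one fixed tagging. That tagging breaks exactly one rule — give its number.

Fixed tagging: Noun Prep Noun Adv Prep.
Applying the rules: R1 ✓, R2 ✗.
Only rule 2 fails.

2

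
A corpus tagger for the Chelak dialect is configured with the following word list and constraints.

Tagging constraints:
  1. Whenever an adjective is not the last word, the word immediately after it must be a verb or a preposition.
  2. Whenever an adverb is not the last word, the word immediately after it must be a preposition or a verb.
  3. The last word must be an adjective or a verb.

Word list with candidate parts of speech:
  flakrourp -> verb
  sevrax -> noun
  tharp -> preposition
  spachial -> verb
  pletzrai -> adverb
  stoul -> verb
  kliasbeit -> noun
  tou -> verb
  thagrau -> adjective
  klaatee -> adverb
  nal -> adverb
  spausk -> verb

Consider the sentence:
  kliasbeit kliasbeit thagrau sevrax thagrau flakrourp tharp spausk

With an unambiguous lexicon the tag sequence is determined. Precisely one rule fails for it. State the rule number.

Fixed tagging: noun noun adjective noun adjective verb preposition verb.
Checking each rule: R1 violated, R2 holds, R3 holds.
Only rule 1 fails.

1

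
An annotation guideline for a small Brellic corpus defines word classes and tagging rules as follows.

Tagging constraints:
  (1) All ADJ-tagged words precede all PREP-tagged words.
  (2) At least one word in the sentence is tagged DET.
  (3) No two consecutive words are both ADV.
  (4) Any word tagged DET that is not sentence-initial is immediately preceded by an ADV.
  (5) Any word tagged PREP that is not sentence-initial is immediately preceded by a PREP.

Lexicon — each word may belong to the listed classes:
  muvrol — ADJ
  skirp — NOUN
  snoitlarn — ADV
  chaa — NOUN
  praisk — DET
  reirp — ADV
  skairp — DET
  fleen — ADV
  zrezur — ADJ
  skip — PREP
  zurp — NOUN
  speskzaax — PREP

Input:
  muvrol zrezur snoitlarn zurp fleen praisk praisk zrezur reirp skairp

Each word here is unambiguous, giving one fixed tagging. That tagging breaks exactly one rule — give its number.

Fixed tagging: ADJ ADJ ADV NOUN ADV DET DET ADJ ADV DET.
Applying the rules: R1 holds, R2 holds, R3 holds, R4 violated, R5 holds.
Only rule 4 fails.

4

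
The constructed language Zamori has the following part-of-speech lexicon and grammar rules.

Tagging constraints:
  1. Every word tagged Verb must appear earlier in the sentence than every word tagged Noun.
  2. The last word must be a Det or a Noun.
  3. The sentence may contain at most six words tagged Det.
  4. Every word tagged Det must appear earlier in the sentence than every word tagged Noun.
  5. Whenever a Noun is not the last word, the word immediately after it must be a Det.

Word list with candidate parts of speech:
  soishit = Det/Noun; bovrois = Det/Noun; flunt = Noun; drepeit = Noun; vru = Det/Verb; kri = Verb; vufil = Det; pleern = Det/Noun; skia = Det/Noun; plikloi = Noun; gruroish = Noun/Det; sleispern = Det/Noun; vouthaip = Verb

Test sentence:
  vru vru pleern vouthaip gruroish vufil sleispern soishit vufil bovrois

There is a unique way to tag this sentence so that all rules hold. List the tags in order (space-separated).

Candidates per position — 1:vru {Det,Verb}; 2:vru {Det,Verb}; 3:pleern {Det,Noun}; 4:vouthaip {Verb}; 5:gruroish {Noun,Det}; 6:vufil {Det}; 7:sleispern {Det,Noun}; 8:soishit {Det,Noun}; 9:vufil {Det}; 10:bovrois {Det,Noun}.
Position 3: tagging it Noun would leave rule 1 unsatisfiable, so it must be Det.
Position 5: tagging it Noun would leave rule 4 unsatisfiable, so it must be Det.
Position 7: tagging it Noun would leave rule 4 unsatisfiable, so it must be Det.
Position 8: tagging it Noun would leave rule 4 unsatisfiable, so it must be Det.
Position 10: tagging it Det would leave rule 3 unsatisfiable, so it must be Noun.
Position 1: tagging it Det would leave rule 3 unsatisfiable, so it must be Verb.
Position 2: tagging it Det would leave rule 3 unsatisfiable, so it must be Verb.
That leaves exactly one tagging: Verb Verb Det Verb Det Det Det Det Det Noun.
Verifying each rule — rule 1 holds; rule 2 holds; rule 3 holds; rule 4 holds; rule 5 holds.

Verb Verb Det Verb Det Det Det Det Det Noun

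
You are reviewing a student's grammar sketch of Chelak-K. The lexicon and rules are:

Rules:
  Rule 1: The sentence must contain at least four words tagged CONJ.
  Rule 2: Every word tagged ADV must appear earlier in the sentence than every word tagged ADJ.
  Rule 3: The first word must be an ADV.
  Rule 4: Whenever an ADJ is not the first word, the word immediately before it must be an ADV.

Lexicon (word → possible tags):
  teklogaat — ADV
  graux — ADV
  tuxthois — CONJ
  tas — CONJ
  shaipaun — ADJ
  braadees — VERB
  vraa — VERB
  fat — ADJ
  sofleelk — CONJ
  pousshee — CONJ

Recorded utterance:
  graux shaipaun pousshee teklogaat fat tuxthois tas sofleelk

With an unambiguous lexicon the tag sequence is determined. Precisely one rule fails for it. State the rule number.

Fixed tagging: ADV ADJ CONJ ADV ADJ CONJ CONJ CONJ.
Applying the rules: R1 ok, R2 fails, R3 ok, R4 ok.
Only rule 2 fails.

2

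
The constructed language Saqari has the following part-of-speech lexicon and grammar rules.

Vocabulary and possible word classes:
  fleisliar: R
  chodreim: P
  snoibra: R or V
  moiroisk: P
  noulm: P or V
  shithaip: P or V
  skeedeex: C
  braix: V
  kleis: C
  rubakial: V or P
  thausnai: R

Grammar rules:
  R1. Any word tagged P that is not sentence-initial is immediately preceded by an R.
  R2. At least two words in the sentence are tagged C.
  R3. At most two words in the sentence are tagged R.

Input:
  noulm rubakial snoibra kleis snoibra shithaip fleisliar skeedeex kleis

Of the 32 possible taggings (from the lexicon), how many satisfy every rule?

Candidates per position — 1:noulm {P,V}; 2:rubakial {V,P}; 3:snoibra {R,V}; 4:kleis {C}; 5:snoibra {R,V}; 6:shithaip {P,V}; 7:fleisliar {R}; 8:skeedeex {C}; 9:kleis {C}.
There are 32 candidate sequences in total.
Checking each against the rules leaves 8 sequences.
Count = 8.

8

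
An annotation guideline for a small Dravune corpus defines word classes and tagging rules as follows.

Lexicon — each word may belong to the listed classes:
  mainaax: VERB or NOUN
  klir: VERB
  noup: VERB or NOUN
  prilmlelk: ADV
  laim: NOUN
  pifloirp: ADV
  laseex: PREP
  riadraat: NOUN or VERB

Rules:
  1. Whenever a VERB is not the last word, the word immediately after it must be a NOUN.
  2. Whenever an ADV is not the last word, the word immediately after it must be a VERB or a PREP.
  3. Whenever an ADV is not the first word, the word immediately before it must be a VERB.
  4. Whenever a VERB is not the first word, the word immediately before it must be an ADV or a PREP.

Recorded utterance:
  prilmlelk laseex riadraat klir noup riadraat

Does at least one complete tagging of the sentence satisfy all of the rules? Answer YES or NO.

Candidates per position — 1:prilmlelk {ADV}; 2:laseex {PREP}; 3:riadraat {NOUN,VERB}; 4:klir {VERB}; 5:noup {VERB,NOUN}; 6:riadraat {NOUN,VERB}.
Rule 4 cannot be satisfied by any choice of tags from the lexicon.
So there is no consistent tagging.

NO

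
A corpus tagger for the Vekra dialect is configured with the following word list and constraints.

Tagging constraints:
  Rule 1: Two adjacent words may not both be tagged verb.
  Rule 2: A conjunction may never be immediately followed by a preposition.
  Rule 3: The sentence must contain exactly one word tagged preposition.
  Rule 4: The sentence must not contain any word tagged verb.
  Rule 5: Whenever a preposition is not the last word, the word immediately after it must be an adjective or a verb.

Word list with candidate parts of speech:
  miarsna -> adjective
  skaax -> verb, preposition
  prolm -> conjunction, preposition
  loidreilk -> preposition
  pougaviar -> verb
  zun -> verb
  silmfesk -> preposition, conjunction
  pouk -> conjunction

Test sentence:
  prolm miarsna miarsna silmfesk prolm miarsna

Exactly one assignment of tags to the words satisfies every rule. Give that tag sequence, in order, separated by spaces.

Candidates per position — 1:prolm {conjunction,preposition}; 2:miarsna {adjective}; 3:miarsna {adjective}; 4:silmfesk {preposition,conjunction}; 5:prolm {conjunction,preposition}; 6:miarsna {adjective}.
At position 4, choosing preposition makes rule 5 impossible to satisfy; hence conjunction.
At position 5, choosing preposition makes rule 2 impossible to satisfy; hence conjunction.
At position 1, choosing conjunction makes rule 3 impossible to satisfy; hence preposition.
So the tagging must be: preposition adjective adjective conjunction conjunction adjective.
Rule-by-rule: rule 1 ok; rule 2 ok; rule 3 ok; rule 4 ok; rule 5 ok.

preposition adjective adjective conjunction conjunction adjective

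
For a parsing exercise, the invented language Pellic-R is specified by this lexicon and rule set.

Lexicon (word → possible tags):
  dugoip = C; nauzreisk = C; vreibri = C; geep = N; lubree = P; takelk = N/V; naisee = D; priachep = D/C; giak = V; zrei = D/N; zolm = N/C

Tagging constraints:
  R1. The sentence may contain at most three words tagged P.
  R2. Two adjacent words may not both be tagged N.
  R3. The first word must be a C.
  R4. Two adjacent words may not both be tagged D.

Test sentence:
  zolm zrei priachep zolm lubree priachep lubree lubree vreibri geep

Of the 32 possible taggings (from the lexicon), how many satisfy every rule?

12

Candidates per position — 1:zolm {N,C}; 2:zrei {D,N}; 3:priachep {D,C}; 4:zolm {N,C}; 5:lubree {P}; 6:priachep {D,C}; 7:lubree {P}; 8:lubree {P}; 9:vreibri {C}; 10:geep {N}.
There are 32 candidate sequences in total.
Checking each against the rules leaves 12 sequences.
Count = 12.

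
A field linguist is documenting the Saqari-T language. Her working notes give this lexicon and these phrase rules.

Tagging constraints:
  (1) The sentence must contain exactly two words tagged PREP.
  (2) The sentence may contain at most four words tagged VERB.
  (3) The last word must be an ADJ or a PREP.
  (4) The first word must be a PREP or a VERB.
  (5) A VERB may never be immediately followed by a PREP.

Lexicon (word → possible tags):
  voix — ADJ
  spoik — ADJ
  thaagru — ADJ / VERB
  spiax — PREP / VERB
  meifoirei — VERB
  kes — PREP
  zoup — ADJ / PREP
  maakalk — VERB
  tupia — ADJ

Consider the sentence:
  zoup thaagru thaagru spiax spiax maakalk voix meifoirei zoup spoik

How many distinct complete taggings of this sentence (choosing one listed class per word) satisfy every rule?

2

Candidates per position — 1:zoup {ADJ,PREP}; 2:thaagru {ADJ,VERB}; 3:thaagru {ADJ,VERB}; 4:spiax {PREP,VERB}; 5:spiax {PREP,VERB}; 6:maakalk {VERB}; 7:voix {ADJ}; 8:meifoirei {VERB}; 9:zoup {ADJ,PREP}; 10:spoik {ADJ}.
There are 64 candidate sequences in total.
The sequences that satisfy every rule: PREP ADJ ADJ PREP VERB VERB ADJ VERB ADJ ADJ; PREP VERB ADJ PREP VERB VERB ADJ VERB ADJ ADJ.
Count = 2.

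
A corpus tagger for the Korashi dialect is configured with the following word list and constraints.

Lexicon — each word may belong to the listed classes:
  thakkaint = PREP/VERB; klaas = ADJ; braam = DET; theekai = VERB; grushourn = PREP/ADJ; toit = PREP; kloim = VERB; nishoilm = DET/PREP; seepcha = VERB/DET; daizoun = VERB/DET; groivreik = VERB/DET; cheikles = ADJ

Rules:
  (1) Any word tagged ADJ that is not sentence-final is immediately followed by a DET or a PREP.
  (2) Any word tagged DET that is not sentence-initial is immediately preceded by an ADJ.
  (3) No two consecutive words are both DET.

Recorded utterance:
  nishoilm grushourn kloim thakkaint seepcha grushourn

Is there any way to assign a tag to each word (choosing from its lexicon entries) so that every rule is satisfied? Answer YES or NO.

Candidates per position — 1:nishoilm {DET,PREP}; 2:grushourn {PREP,ADJ}; 3:kloim {VERB}; 4:thakkaint {PREP,VERB}; 5:seepcha {VERB,DET}; 6:grushourn {PREP,ADJ}.
One satisfying assignment: PREP PREP VERB VERB VERB ADJ.
Verifying each rule — rule 1 ok; rule 2 ok; rule 3 ok.

YES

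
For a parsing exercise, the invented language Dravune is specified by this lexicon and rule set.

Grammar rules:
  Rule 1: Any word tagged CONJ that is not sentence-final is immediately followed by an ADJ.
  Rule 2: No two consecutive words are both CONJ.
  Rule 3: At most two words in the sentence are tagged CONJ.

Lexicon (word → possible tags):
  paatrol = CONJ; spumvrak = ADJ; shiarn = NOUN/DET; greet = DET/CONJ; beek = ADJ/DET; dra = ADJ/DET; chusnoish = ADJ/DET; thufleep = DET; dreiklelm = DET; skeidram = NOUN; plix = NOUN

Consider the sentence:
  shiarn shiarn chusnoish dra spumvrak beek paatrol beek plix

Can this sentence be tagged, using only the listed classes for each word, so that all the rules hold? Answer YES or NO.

Candidates per position — 1:shiarn {NOUN,DET}; 2:shiarn {NOUN,DET}; 3:chusnoish {ADJ,DET}; 4:dra {ADJ,DET}; 5:spumvrak {ADJ}; 6:beek {ADJ,DET}; 7:paatrol {CONJ}; 8:beek {ADJ,DET}; 9:plix {NOUN}.
One satisfying assignment: NOUN NOUN ADJ ADJ ADJ ADJ CONJ ADJ NOUN.
Checking: rule 1 satisfied; rule 2 satisfied; rule 3 satisfied.

YES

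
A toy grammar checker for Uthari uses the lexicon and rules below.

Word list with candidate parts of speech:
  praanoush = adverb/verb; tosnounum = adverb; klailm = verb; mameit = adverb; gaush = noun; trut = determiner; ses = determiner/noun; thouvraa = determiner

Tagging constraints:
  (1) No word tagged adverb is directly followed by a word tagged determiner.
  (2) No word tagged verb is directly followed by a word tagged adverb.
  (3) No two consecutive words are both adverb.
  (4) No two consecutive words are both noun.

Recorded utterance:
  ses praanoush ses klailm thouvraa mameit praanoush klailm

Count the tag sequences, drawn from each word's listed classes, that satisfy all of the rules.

6

Candidates per position — 1:ses {determiner,noun}; 2:praanoush {adverb,verb}; 3:ses {determiner,noun}; 4:klailm {verb}; 5:thouvraa {determiner}; 6:mameit {adverb}; 7:praanoush {adverb,verb}; 8:klailm {verb}.
There are 16 candidate sequences in total.
Checking each against the rules leaves 6 sequences.
Count = 6.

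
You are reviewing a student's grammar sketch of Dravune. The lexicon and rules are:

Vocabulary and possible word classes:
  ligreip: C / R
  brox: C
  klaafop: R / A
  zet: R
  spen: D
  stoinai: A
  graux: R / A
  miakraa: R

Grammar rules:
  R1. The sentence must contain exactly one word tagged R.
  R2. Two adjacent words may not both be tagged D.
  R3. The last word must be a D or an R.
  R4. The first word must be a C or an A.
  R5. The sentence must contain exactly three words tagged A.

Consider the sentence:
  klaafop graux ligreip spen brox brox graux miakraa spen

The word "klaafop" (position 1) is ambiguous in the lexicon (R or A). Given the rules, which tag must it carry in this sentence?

Candidates per position — 1:klaafop {R,A}; 2:graux {R,A}; 3:ligreip {C,R}; 4:spen {D}; 5:brox {C}; 6:brox {C}; 7:graux {R,A}; 8:miakraa {R}; 9:spen {D}.
Word 1 cannot be R — rule 1 would then fail for every completion. It is A.
Word 2 cannot be R — rule 1 would then fail for every completion. It is A.
Word 3 cannot be R — rule 1 would then fail for every completion. It is C.
Word 7 cannot be R — rule 1 would then fail for every completion. It is A.
The unique satisfying tagging is: A A C D C C A R D.
Checking: rule 1 ✓; rule 2 ✓; rule 3 ✓; rule 4 ✓; rule 5 ✓.

A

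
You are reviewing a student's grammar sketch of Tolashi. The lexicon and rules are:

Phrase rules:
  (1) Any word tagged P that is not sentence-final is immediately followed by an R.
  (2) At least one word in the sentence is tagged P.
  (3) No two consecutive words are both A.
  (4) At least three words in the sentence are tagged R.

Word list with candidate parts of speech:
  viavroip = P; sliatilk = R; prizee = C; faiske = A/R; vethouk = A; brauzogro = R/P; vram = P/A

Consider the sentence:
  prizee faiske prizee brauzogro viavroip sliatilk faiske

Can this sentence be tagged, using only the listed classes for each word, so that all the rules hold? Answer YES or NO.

Candidates per position — 1:prizee {C}; 2:faiske {A,R}; 3:prizee {C}; 4:brauzogro {R,P}; 5:viavroip {P}; 6:sliatilk {R}; 7:faiske {A,R}.
One satisfying assignment: C R C R P R R.
Rule-by-rule: rule 1 holds; rule 2 holds; rule 3 holds; rule 4 holds.

YES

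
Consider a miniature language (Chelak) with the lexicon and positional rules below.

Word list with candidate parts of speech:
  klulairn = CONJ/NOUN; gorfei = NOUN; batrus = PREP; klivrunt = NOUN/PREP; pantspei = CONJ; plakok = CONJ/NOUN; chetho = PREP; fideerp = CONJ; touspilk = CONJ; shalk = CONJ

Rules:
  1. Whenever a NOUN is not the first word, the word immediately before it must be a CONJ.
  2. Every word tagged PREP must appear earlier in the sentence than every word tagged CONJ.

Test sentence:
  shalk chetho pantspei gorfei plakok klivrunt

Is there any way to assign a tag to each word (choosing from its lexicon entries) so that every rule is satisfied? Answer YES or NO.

NO

Candidates per position — 1:shalk {CONJ}; 2:chetho {PREP}; 3:pantspei {CONJ}; 4:gorfei {NOUN}; 5:plakok {CONJ,NOUN}; 6:klivrunt {NOUN,PREP}.
Rule 2 cannot be satisfied by any choice of tags from the lexicon.
So there is no consistent tagging.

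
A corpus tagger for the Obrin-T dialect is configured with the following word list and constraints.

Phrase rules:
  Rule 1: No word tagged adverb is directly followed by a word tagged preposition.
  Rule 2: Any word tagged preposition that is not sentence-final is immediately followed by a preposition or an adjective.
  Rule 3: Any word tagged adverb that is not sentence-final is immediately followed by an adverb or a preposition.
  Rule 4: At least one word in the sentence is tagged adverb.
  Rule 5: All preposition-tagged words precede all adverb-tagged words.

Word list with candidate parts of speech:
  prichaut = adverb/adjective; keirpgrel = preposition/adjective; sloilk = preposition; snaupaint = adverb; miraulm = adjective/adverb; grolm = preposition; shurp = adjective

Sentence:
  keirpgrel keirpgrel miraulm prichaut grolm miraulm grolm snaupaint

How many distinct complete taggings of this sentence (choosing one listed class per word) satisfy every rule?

Candidates per position — 1:keirpgrel {preposition,adjective}; 2:keirpgrel {preposition,adjective}; 3:miraulm {adjective,adverb}; 4:prichaut {adverb,adjective}; 5:grolm {preposition}; 6:miraulm {adjective,adverb}; 7:grolm {preposition}; 8:snaupaint {adverb}.
There are 32 candidate sequences in total.
Rule 2 cannot be satisfied by any choice of tags from the lexicon.
So there is no consistent tagging.
Count = 0.

0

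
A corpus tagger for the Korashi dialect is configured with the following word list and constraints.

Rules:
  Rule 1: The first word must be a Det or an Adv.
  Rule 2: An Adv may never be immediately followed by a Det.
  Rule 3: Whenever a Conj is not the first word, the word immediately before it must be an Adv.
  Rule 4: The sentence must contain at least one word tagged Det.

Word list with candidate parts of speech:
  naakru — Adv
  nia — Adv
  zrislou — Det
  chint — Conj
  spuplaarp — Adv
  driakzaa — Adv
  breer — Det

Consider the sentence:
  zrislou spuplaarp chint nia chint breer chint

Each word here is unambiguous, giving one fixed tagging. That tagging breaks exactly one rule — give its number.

3

Fixed tagging: Det Adv Conj Adv Conj Det Conj.
Applying the rules: R1 ✓, R2 ✓, R3 ✗, R4 ✓.
Only rule 3 fails.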